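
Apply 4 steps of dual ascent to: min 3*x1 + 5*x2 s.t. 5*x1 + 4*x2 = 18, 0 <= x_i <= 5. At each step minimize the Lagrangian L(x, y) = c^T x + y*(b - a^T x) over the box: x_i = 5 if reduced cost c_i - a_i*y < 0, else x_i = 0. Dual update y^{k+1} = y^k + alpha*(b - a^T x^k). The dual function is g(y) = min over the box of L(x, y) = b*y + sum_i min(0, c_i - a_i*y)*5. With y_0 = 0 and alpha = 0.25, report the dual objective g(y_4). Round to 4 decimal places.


Dual ascent for LP: min 3*x1 + 5*x2, 5*x1 + 4*x2 = 18, 0 <= x_i <= 5
Step 1: y^k = 0.0, reduced costs: (3.0, 5.0)
  x^k = (0.0, 0.0), subgradient = b - a^T x = 18.0
  y^{k+1} = 0.0 + 0.25*18.0 = 4.5
Step 2: y^k = 4.5, reduced costs: (-19.5, -13.0)
  x^k = (5.0, 5.0), subgradient = b - a^T x = -27.0
  y^{k+1} = 4.5 + 0.25*-27.0 = -2.25
Step 3: y^k = -2.25, reduced costs: (14.25, 14.0)
  x^k = (0.0, 0.0), subgradient = b - a^T x = 18.0
  y^{k+1} = -2.25 + 0.25*18.0 = 2.25
Step 4: y^k = 2.25, reduced costs: (-8.25, -4.0)
  x^k = (5.0, 5.0), subgradient = b - a^T x = -27.0
  y^{k+1} = 2.25 + 0.25*-27.0 = -4.5
Dual objective at y_4 = -4.5: reduced costs (25.5, 23.0), box minimizer x = (0.0, 0.0)
g(y_4) = b*y + (c1 - a1*y)*x1 + (c2 - a2*y)*x2 = 18*(-4.5) + 25.5*0.0 + 23.0*0.0 = -81.0 + 0.0 + 0.0 = -81.0


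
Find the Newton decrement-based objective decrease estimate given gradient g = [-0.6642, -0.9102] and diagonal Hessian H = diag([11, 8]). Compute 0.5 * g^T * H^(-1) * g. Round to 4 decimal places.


Step 1: H is diagonal, so H^(-1) * g = [-0.0604, -0.1138].
Step 2: g^T H^(-1) g = sum_i g_i^2 / H_ii
  = (-0.6642)^2/11 + (-0.9102)^2/8
  = 0.0401 + 0.1036 = 0.1437
Step 3: Objective decrease = 0.5 * g^T H^(-1) g = 0.0718


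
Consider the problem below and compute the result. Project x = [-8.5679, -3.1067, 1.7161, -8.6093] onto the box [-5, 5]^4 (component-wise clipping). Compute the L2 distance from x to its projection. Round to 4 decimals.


Project each component onto [-5, 5].
clip(-8.5679) = -5.0, clip(-3.1067) = -3.1067, clip(1.7161) = 1.7161, clip(-8.6093) = -5.0
Projection = [-5.0, -3.1067, 1.7161, -5.0]
Squared diffs: [12.7299, 0.0, 0.0, 13.027]
Distance = sqrt(25.7569) = 5.0751


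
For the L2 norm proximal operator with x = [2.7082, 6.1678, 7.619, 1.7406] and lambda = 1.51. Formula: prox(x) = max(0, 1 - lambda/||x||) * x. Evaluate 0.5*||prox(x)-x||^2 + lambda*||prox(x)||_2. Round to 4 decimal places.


Step 1: Compute ||x||.
||x|| = 10.3177
Step 2: Compute scaling factor.
scale = max(0, 1 - 1.51/10.3177) = 0.8536
Step 3: prox(x) = [2.3119, 5.2651, 6.504, 1.4859]
||prox(x)|| = 8.8077
Step 4: Proximal objective.
0.5*||prox-x||^2 = 1.1401
lambda*||prox|| = 13.2996
Total = 14.4397


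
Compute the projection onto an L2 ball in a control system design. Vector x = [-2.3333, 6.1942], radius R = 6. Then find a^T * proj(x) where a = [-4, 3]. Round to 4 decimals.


Step 1: Compute ||x|| (intermediates to 6 decimals).
||x|| = sqrt((-2.3333)^2 + 6.1942^2) = 6.619094
Step 2: Project.
Since ||x|| > R, scale = R/||x|| = 6/6.619094 = 0.906468, proj(x) = scale * x
proj(x) = [-2.115062, 5.614844]
Step 3: Dot product.
a^T * proj(x) = -4*(-2.115062) + 3*5.614844 = 25.3048


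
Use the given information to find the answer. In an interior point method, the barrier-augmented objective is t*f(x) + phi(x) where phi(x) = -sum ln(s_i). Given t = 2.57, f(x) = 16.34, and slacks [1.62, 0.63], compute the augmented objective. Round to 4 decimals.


Step 1: Compute log-barrier.
ln values: [0.4824, -0.462]
phi = -(0.4824 - 0.462) = -0.0204
Step 2: Compute augmented objective.
t*f(x) = 2.57*16.34 = 41.9938
Total = 41.9938 - 0.0204 = 41.9734


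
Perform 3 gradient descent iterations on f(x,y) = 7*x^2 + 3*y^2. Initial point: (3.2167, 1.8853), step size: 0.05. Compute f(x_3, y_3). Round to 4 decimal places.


Gradient descent on f(x,y) = 7*x^2 + 3*y^2.
Starting point: (3.2167, 1.8853), alpha = 0.05
Step 1: grad_x = 2*7*3.2167 = 45.0338, grad_y = 2*3*1.8853 = 11.3118
  x_1 = 3.2167 - 0.05*45.0338 = 0.965
  y_1 = 1.8853 - 0.05*11.3118 = 1.3197
Step 2: grad_x = 2*7*0.965 = 13.5101, grad_y = 2*3*1.3197 = 7.9183
  x_2 = 0.965 - 0.05*13.5101 = 0.2895
  y_2 = 1.3197 - 0.05*7.9183 = 0.9238
Step 3: grad_x = 2*7*0.2895 = 4.053, grad_y = 2*3*0.9238 = 5.5428
  x_3 = 0.2895 - 0.05*4.053 = 0.0869
  y_3 = 0.9238 - 0.05*5.5428 = 0.6467
f(0.0869, 0.6467) = 7*0.0869^2 + 3*0.6467^2 = 1.3073


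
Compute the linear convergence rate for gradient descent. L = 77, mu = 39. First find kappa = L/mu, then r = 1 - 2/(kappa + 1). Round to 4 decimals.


Step 1: Compute the condition number.
kappa = L/mu = 77/39 = 1.9744
Step 2: Compute the convergence rate.
r = 1 - 2/(kappa + 1) = 1 - 2*mu/(L + mu) = (L - mu)/(L + mu) = 38/116 = 0.3276


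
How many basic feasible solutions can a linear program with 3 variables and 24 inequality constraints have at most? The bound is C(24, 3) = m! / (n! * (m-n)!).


Each vertex corresponds to some choice of n active constraints out of m, so the number of vertices is at most C(m, n) = m! / (n!(m-n)!).
m = 24, n = 3
Numerator: 24 * 23 * 22
Denominator: 3! = 6
C(24, 3) = 2024


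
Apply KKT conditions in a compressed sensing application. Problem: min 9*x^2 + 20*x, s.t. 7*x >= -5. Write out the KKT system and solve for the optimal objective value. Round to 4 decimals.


Step 1: Try lambda = 0 (constraint inactive).
x_unc = -20/(2*9) = -1.1111
Check: 7*-1.1111 = -7.7777 < -5 -- violated!
Step 2: Constraint must be active: 7*x = -5
x* = -5/7 = -0.7143 (rounded; the exact value -5/7 is used below)
lambda = (2*9*(-5/7) + 20)/7 = 1.0204
Step 3: Compute optimal value.
f(x*) = 9*(-5/7)^2 + 20*(-5/7) = -9.6939


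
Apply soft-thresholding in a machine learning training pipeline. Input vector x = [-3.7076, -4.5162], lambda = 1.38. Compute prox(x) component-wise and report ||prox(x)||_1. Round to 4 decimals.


Soft-thresholding with lambda = 1.38:
prox(-3.7076) = sign(-3.7076)*max(|-3.7076| - 1.38, 0) = -2.3276
prox(-4.5162) = sign(-4.5162)*max(|-4.5162| - 1.38, 0) = -3.1362
prox(x) = [-2.3276, -3.1362]
||prox(x)||_1 = 2.3276 + 3.1362 = 5.4638


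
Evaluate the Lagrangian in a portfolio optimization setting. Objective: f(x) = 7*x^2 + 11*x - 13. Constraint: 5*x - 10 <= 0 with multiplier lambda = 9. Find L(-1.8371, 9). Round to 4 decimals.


Step 1: Evaluate f(x).
f(-1.8371) = 7*(-1.8371)^2 + 11*(-1.8371) - 13 = -9.5835
Step 2: Evaluate g(x).
g(-1.8371) = 5*-1.8371 - 10 = -19.1855
Step 3: Compute Lagrangian.
L = -9.5835 + 9*-19.1855 = -182.253


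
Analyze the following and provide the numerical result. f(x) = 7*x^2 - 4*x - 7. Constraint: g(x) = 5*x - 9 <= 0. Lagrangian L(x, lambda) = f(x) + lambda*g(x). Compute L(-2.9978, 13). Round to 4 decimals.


Step 1: Evaluate f(x).
f(-2.9978) = 7*(-2.9978)^2 - 4*(-2.9978) - 7 = 67.8988
Step 2: Evaluate g(x).
g(-2.9978) = 5*-2.9978 - 9 = -23.989
Step 3: Compute Lagrangian.
L = 67.8988 + 13*-23.989 = -243.9582


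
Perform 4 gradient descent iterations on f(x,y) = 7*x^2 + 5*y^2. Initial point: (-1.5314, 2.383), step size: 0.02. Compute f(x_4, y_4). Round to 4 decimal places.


Gradient descent on f(x,y) = 7*x^2 + 5*y^2.
Starting point: (-1.5314, 2.383), alpha = 0.02
Step 1: grad_x = 2*7*-1.5314 = -21.4396, grad_y = 2*5*2.383 = 23.83
  x_1 = -1.5314 - 0.02*-21.4396 = -1.1026
  y_1 = 2.383 - 0.02*23.83 = 1.9064
Step 2: grad_x = 2*7*-1.1026 = -15.4365, grad_y = 2*5*1.9064 = 19.064
  x_2 = -1.1026 - 0.02*-15.4365 = -0.7939
  y_2 = 1.9064 - 0.02*19.064 = 1.5251
Step 3: grad_x = 2*7*-0.7939 = -11.1143, grad_y = 2*5*1.5251 = 15.2512
  x_3 = -0.7939 - 0.02*-11.1143 = -0.5716
  y_3 = 1.5251 - 0.02*15.2512 = 1.2201
Step 4: grad_x = 2*7*-0.5716 = -8.0023, grad_y = 2*5*1.2201 = 12.201
  x_4 = -0.5716 - 0.02*-8.0023 = -0.4115
  y_4 = 1.2201 - 0.02*12.201 = 0.9761
f(-0.4115, 0.9761) = 7*(-0.4115)^2 + 5*0.9761^2 = 5.9492


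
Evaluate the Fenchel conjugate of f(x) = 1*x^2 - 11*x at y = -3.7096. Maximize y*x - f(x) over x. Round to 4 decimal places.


f*(y) = sup_x {y*x - a*x^2 - b*x} = sup_x {(y-b)*x - a*x^2}
FOC: (y - b) - 2a*x = 0 => x* = (y - b)/(2a)
x* = (-3.7096 + 11)/(2*1) = 3.6452
f*(-3.7096) = (y-b)^2/(4a) = (-3.7096 + 11)^2/(4*1)
= 53.1499/4 = 13.2875


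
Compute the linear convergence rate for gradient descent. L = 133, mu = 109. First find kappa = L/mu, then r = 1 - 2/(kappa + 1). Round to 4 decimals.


Step 1: Compute the condition number.
kappa = L/mu = 133/109 = 1.2202
Step 2: Compute the convergence rate.
r = 1 - 2/(kappa + 1) = 1 - 2*mu/(L + mu) = (L - mu)/(L + mu) = 24/242 = 0.0992


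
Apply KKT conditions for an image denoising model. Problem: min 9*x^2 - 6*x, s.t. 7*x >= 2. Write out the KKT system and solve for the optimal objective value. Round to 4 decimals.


Step 1: Try lambda = 0 (constraint inactive).
Stationarity: 2*9*x - 6 = 0
x* = 6/(2*9) = 1/3 = 0.3333 (rounded; the exact value 1/3 is used below)
Check constraint: 7*0.3333 = 2.3331 >= 2 -- satisfied.
Step 2: Compute optimal value.
f(x*) = 9*(1/3)^2 - 6*(1/3) = -1.0


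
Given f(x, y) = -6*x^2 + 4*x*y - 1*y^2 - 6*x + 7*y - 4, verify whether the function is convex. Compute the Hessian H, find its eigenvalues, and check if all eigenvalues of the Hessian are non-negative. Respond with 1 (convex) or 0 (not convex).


The Hessian of f(x,y) = -6*x^2 + 4*x*y - 1*y^2 - 6*x + 7*y - 4 is:
H = [[-12, 4], [4, -2]]
Trace = -12 - 2 = -14
Determinant = -12*-2 - (4)^2 = 8
Discriminant = (-14)^2 - 4*8 = 164.0
Eigenvalues: lambda_1 = -13.4031, lambda_2 = -0.5969
The function is not convex.

0


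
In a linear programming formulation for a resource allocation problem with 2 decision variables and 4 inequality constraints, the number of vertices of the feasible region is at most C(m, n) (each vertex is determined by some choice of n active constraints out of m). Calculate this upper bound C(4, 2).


Each vertex corresponds to some choice of n active constraints out of m, so the number of vertices is at most C(m, n) = m! / (n!(m-n)!).
m = 4, n = 2
Numerator: 4 * 3
Denominator: 2! = 2
C(4, 2) = 6


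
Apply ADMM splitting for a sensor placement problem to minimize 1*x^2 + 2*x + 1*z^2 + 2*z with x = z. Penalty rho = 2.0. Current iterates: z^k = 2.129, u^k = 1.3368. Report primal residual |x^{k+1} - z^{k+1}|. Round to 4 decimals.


ADMM iteration with rho = 2.0, z^k = 2.129, u^k = 1.3368
Step 1: x-update.
Minimize 1*x^2 + 2*x + (2.0/2)*(x - 2.129 + 1.3368)^2
FOC: (2*1 + 2.0)*x = -2 + 2.0*(2.129 - 1.3368)
x^{k+1} = -0.1039
Step 2: z-update.
Minimize 1*z^2 + 2*z + (2.0/2)*(-0.1039 - z + 1.3368)^2
FOC: (2*1 + 2.0)*z = -2 + 2.0*(-0.1039 + 1.3368)
z^{k+1} = 0.1165
Step 3: u-update.
u^{k+1} = 1.3368 - 0.1039 - 0.1165 = 1.1165
Step 4: Primal residual = |-0.1039 - 0.1165| = 0.2204


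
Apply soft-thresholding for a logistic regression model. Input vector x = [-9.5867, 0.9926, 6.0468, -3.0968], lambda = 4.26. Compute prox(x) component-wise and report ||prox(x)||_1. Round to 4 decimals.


Soft-thresholding with lambda = 4.26:
prox(-9.5867) = sign(-9.5867)*max(|-9.5867| - 4.26, 0) = -5.3267
prox(0.9926) = sign(0.9926)*max(|0.9926| - 4.26, 0) = 0.0
prox(6.0468) = sign(6.0468)*max(|6.0468| - 4.26, 0) = 1.7868
prox(-3.0968) = sign(-3.0968)*max(|-3.0968| - 4.26, 0) = 0.0
prox(x) = [-5.3267, 0.0, 1.7868, 0.0]
||prox(x)||_1 = 5.3267 + 0.0 + 1.7868 + 0.0 = 7.1135


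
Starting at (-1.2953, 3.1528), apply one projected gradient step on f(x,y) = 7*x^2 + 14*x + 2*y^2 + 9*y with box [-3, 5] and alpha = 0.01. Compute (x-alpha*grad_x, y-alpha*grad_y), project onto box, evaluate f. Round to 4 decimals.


Step 1: Compute gradient at (-1.2953, 3.1528).
grad_x = 2*7*-1.2953 + 14 = -4.1342
grad_y = 2*2*3.1528 + 9 = 21.6112
Step 2: Gradient step.
x_raw = -1.2953 - 0.01*-4.1342 = -1.254
y_raw = 3.1528 - 0.01*21.6112 = 2.9367
Step 3: Project onto [-3, 5].
x_proj = clip(-1.254) = -1.254
y_proj = clip(2.9367) = 2.9367
Step 4: Evaluate f.
f(-1.254, 2.9367) = 37.1299


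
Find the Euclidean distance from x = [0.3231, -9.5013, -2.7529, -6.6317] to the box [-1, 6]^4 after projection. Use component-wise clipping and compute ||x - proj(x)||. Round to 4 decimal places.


Project each component onto [-1, 6].
clip(0.3231) = 0.3231, clip(-9.5013) = -1.0, clip(-2.7529) = -1.0, clip(-6.6317) = -1.0
Projection = [0.3231, -1.0, -1.0, -1.0]
Squared diffs: [0.0, 72.2721, 3.0727, 31.716]
Distance = sqrt(107.0608) = 10.347


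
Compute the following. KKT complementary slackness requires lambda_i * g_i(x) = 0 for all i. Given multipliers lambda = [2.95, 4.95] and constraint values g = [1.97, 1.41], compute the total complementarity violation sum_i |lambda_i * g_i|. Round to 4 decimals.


KKT complementary slackness check:
lambda_1 * g_1 = 2.95 * 1.97 = 5.8115
lambda_2 * g_2 = 4.95 * 1.41 = 6.9795
Total violation = 5.8115 + 6.9795 = 12.791


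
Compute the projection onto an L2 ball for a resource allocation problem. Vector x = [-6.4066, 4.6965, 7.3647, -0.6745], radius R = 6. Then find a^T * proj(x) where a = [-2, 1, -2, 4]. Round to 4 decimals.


Step 1: Compute ||x|| (intermediates to 6 decimals).
||x|| = sqrt((-6.4066)^2 + 4.6965^2 + 7.3647^2 + (-0.6745)^2) = 10.853359
Step 2: Project.
Since ||x|| > R, scale = R/||x|| = 6/10.853359 = 0.552824, proj(x) = scale * x
proj(x) = [-3.541722, 2.596338, 4.071383, -0.37288]
Step 3: Dot product.
a^T * proj(x) = -2*(-3.541722) + 1*2.596338 - 2*4.071383 + 4*(-0.37288) = 0.0455


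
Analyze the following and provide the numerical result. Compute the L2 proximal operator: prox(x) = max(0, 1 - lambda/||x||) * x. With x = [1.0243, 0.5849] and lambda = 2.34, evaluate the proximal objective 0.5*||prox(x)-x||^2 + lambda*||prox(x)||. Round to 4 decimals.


Step 1: Compute ||x||.
||x|| = 1.1795
Step 2: Compute scaling factor.
scale = max(0, 1 - 2.34/1.1795) = 0.0
Step 3: prox(x) = [0.0, 0.0]
||prox(x)|| = 0.0
Step 4: Proximal objective.
0.5*||prox-x||^2 = 0.6956
lambda*||prox|| = 0.0
Total = 0.6956


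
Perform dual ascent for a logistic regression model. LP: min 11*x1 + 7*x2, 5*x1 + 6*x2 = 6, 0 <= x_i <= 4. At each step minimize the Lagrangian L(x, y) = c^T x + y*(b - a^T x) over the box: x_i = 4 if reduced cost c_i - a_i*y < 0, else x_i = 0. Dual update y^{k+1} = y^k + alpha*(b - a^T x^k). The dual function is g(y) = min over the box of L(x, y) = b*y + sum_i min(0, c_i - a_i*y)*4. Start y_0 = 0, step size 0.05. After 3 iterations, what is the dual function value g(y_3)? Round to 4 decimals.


Dual ascent for LP: min 11*x1 + 7*x2, 5*x1 + 6*x2 = 6, 0 <= x_i <= 4
Step 1: y^k = 0.0, reduced costs: (11.0, 7.0)
  x^k = (0.0, 0.0), subgradient = b - a^T x = 6.0
  y^{k+1} = 0.0 + 0.05*6.0 = 0.3
Step 2: y^k = 0.3, reduced costs: (9.5, 5.2)
  x^k = (0.0, 0.0), subgradient = b - a^T x = 6.0
  y^{k+1} = 0.3 + 0.05*6.0 = 0.6
Step 3: y^k = 0.6, reduced costs: (8.0, 3.4)
  x^k = (0.0, 0.0), subgradient = b - a^T x = 6.0
  y^{k+1} = 0.6 + 0.05*6.0 = 0.9
Dual objective at y_3 = 0.9: reduced costs (6.5, 1.6), box minimizer x = (0.0, 0.0)
g(y_3) = b*y + (c1 - a1*y)*x1 + (c2 - a2*y)*x2 = 6*0.9 + 6.5*0.0 + 1.6*0.0 = 5.4 + 0.0 + 0.0 = 5.4


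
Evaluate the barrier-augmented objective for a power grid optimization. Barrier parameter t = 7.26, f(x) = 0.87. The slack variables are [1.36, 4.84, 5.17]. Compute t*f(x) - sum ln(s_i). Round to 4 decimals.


Step 1: Compute log-barrier.
ln values: [0.3075, 1.5769, 1.6429]
phi = -(0.3075 + 1.5769 + 1.6429) = -3.5273
Step 2: Compute augmented objective.
t*f(x) = 7.26*0.87 = 6.3162
Total = 6.3162 - 3.5273 = 2.7889


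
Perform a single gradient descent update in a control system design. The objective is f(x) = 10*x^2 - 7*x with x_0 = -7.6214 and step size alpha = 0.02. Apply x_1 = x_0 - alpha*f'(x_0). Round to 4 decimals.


We compute the gradient at x_0 and apply the update.
f'(x) = 20*x - 7
f'(-7.6214) = 20*-7.6214 - 7 = -159.428
x_1 = -7.6214 - 0.02*-159.428 = -4.4328


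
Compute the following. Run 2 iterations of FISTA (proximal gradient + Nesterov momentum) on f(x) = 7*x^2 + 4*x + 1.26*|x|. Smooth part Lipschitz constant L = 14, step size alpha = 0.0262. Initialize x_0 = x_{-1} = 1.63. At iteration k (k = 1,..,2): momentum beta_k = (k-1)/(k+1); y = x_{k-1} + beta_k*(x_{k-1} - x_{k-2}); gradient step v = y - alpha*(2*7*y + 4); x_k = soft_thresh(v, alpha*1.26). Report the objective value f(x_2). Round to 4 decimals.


FISTA on f(x) = 7*x^2 + 4*x + 1.26*|x|
L = 14, alpha = 0.0262
Iteration 1: beta = 0.0, y = 1.63 + 0.0*(1.63 - 1.63) = 1.63
  grad(y) = 26.82, v = y - alpha*grad = 0.9273
  prox(v) = soft_thresh(0.9273, 0.033) = 0.8943
Iteration 2: beta = 0.3333, y = 0.8943 + 0.3333*(0.8943 - 1.63) = 0.6491
  grad(y) = 13.087, v = y - alpha*grad = 0.3062
  prox(v) = soft_thresh(0.3062, 0.033) = 0.2732
f(x_2) = 7*0.2732^2 + 4*0.2732 + 1.26*|0.2732| = 1.9593


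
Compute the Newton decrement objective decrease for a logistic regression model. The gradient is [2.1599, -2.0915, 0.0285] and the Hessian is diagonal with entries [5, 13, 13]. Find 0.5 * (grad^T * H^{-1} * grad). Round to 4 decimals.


Step 1: H is diagonal, so H^(-1) * g = [0.432, -0.1609, 0.0022].
Step 2: g^T H^(-1) g = sum_i g_i^2 / H_ii
  = (2.1599)^2/5 + (-2.0915)^2/13 + (0.0285)^2/13
  = 0.933 + 0.3365 + 0.0001 = 1.2696
Step 3: Objective decrease = 0.5 * g^T H^(-1) g = 0.6348


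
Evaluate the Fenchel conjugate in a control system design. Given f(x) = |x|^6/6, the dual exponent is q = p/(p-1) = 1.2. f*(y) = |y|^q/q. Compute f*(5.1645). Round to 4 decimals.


The conjugate exponent q satisfies 1/p + 1/q = 1.
p = 6, so q = 6/(6 - 1) = 1.2
|y|^q = 5.1645^1.2 = 7.1719
f*(5.1645) = 7.1719 / 1.2 = 5.9766


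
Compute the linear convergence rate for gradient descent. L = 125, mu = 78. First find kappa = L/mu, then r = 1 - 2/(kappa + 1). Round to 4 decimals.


Step 1: Compute the condition number.
kappa = L/mu = 125/78 = 1.6026
Step 2: Compute the convergence rate.
r = 1 - 2/(kappa + 1) = 1 - 2*mu/(L + mu) = (L - mu)/(L + mu) = 47/203 = 0.2315


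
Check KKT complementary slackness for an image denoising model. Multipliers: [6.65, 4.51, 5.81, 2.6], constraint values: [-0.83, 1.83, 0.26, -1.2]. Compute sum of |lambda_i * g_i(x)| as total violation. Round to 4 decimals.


KKT complementary slackness check:
lambda_1 * g_1 = 6.65 * -0.83 = -5.5195
lambda_2 * g_2 = 4.51 * 1.83 = 8.2533
lambda_3 * g_3 = 5.81 * 0.26 = 1.5106
lambda_4 * g_4 = 2.6 * -1.2 = -3.12
Total violation = 5.5195 + 8.2533 + 1.5106 + 3.12 = 18.4034


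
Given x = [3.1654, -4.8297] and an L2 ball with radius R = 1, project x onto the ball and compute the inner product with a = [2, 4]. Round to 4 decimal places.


Step 1: Compute ||x|| (intermediates to 6 decimals).
||x|| = sqrt(3.1654^2 + (-4.8297)^2) = 5.774579
Step 2: Project.
Since ||x|| > R, scale = R/||x|| = 1/5.774579 = 0.173173, proj(x) = scale * x
proj(x) = [0.548162, -0.836374]
Step 3: Dot product.
a^T * proj(x) = 2*0.548162 + 4*(-0.836374) = -2.2492


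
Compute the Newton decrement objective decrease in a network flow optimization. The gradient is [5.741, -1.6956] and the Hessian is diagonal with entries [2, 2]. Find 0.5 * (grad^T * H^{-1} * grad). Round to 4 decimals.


Step 1: H is diagonal, so H^(-1) * g = [2.8705, -0.8478].
Step 2: g^T H^(-1) g = sum_i g_i^2 / H_ii
  = (5.741)^2/2 + (-1.6956)^2/2
  = 16.4795 + 1.4375 = 17.9171
Step 3: Objective decrease = 0.5 * g^T H^(-1) g = 8.9585


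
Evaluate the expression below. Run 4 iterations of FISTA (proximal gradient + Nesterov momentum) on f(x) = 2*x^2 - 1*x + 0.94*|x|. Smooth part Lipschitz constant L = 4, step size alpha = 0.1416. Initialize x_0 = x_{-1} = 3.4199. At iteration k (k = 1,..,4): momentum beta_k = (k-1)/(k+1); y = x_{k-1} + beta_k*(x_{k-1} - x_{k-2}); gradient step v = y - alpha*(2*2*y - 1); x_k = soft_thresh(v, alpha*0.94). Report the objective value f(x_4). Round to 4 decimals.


FISTA on f(x) = 2*x^2 - 1*x + 0.94*|x|
L = 4, alpha = 0.1416
Iteration 1: beta = 0.0, y = 3.4199 + 0.0*(3.4199 - 3.4199) = 3.4199
  grad(y) = 12.6796, v = y - alpha*grad = 1.6245
  prox(v) = soft_thresh(1.6245, 0.1331) = 1.4914
Iteration 2: beta = 0.3333, y = 1.4914 + 0.3333*(1.4914 - 3.4199) = 0.8485
  grad(y) = 2.3941, v = y - alpha*grad = 0.5095
  prox(v) = soft_thresh(0.5095, 0.1331) = 0.3764
Iteration 3: beta = 0.5, y = 0.3764 + 0.5*(0.3764 - 1.4914) = -0.1811
  grad(y) = -1.7242, v = y - alpha*grad = 0.0631
  prox(v) = soft_thresh(0.0631, 0.1331) = 0.0
Iteration 4: beta = 0.6, y = 0.0 + 0.6*(0.0 - 0.3764) = -0.2258
  grad(y) = -1.9034, v = y - alpha*grad = 0.0437
  prox(v) = soft_thresh(0.0437, 0.1331) = 0.0
f(x_4) = 2*0.0^2 - 1*0.0 + 0.94*|0.0| = 0.0


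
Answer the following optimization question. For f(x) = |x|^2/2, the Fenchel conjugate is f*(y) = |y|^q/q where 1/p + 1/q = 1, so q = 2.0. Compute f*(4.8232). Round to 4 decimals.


The conjugate exponent q satisfies 1/p + 1/q = 1.
p = 2, so q = 2/(2 - 1) = 2.0
|y|^q = 4.8232^2.0 = 23.2633
f*(4.8232) = 23.2633 / 2.0 = 11.6316


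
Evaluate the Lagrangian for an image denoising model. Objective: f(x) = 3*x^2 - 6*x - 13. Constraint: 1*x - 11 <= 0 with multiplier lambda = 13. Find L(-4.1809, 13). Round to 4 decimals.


Step 1: Evaluate f(x).
f(-4.1809) = 3*(-4.1809)^2 - 6*(-4.1809) - 13 = 64.5252
Step 2: Evaluate g(x).
g(-4.1809) = 1*-4.1809 - 11 = -15.1809
Step 3: Compute Lagrangian.
L = 64.5252 + 13*-15.1809 = -132.8265


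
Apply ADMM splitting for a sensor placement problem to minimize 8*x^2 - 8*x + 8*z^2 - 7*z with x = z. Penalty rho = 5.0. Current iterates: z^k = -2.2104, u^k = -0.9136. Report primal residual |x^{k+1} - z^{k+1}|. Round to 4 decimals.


ADMM iteration with rho = 5.0, z^k = -2.2104, u^k = -0.9136
Step 1: x-update.
Minimize 8*x^2 - 8*x + (5.0/2)*(x + 2.2104 - 0.9136)^2
FOC: (2*8 + 5.0)*x = 8 + 5.0*(-2.2104 + 0.9136)
x^{k+1} = 0.0722
Step 2: z-update.
Minimize 8*z^2 - 7*z + (5.0/2)*(0.0722 - z - 0.9136)^2
FOC: (2*8 + 5.0)*z = 7 + 5.0*(0.0722 - 0.9136)
z^{k+1} = 0.133
Step 3: u-update.
u^{k+1} = -0.9136 + 0.0722 - 0.133 = -0.9744
Step 4: Primal residual = |0.0722 - 0.133| = 0.0608


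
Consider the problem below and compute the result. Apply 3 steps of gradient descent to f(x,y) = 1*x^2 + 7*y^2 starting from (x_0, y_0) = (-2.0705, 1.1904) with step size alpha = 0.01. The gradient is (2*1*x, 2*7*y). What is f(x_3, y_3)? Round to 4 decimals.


Gradient descent on f(x,y) = 1*x^2 + 7*y^2.
Starting point: (-2.0705, 1.1904), alpha = 0.01
Step 1: grad_x = 2*1*-2.0705 = -4.141, grad_y = 2*7*1.1904 = 16.6656
  x_1 = -2.0705 - 0.01*-4.141 = -2.0291
  y_1 = 1.1904 - 0.01*16.6656 = 1.0237
Step 2: grad_x = 2*1*-2.0291 = -4.0582, grad_y = 2*7*1.0237 = 14.3324
  x_2 = -2.0291 - 0.01*-4.0582 = -1.9885
  y_2 = 1.0237 - 0.01*14.3324 = 0.8804
Step 3: grad_x = 2*1*-1.9885 = -3.977, grad_y = 2*7*0.8804 = 12.3259
  x_3 = -1.9885 - 0.01*-3.977 = -1.9487
  y_3 = 0.8804 - 0.01*12.3259 = 0.7572
f(-1.9487, 0.7572) = 1*(-1.9487)^2 + 7*0.7572^2 = 7.8106


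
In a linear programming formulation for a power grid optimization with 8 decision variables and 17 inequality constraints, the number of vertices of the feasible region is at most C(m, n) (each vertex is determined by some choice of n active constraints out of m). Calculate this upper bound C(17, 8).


Each vertex corresponds to some choice of n active constraints out of m, so the number of vertices is at most C(m, n) = m! / (n!(m-n)!).
m = 17, n = 8
Numerator: 17 * 16 * 15 * 14 * 13 * 12 * 11 * 10
Denominator: 8! = 40320
C(17, 8) = 24310


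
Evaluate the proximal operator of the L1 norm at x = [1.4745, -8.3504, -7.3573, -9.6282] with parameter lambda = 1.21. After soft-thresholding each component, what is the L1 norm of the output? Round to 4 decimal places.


Soft-thresholding with lambda = 1.21:
prox(1.4745) = sign(1.4745)*max(|1.4745| - 1.21, 0) = 0.2645
prox(-8.3504) = sign(-8.3504)*max(|-8.3504| - 1.21, 0) = -7.1404
prox(-7.3573) = sign(-7.3573)*max(|-7.3573| - 1.21, 0) = -6.1473
prox(-9.6282) = sign(-9.6282)*max(|-9.6282| - 1.21, 0) = -8.4182
prox(x) = [0.2645, -7.1404, -6.1473, -8.4182]
||prox(x)||_1 = 0.2645 + 7.1404 + 6.1473 + 8.4182 = 21.9704


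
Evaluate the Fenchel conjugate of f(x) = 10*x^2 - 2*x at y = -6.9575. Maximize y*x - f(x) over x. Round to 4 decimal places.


f*(y) = sup_x {y*x - a*x^2 - b*x} = sup_x {(y-b)*x - a*x^2}
FOC: (y - b) - 2a*x = 0 => x* = (y - b)/(2a)
x* = (-6.9575 + 2)/(2*10) = -0.2479
f*(-6.9575) = (y-b)^2/(4a) = (-6.9575 + 2)^2/(4*10)
= 24.5768/40 = 0.6144


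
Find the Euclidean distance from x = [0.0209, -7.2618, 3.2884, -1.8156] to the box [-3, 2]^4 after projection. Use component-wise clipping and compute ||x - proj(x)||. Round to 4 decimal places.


Project each component onto [-3, 2].
clip(0.0209) = 0.0209, clip(-7.2618) = -3.0, clip(3.2884) = 2.0, clip(-1.8156) = -1.8156
Projection = [0.0209, -3.0, 2.0, -1.8156]
Squared diffs: [0.0, 18.1629, 1.66, 0.0]
Distance = sqrt(19.8229) = 4.4523


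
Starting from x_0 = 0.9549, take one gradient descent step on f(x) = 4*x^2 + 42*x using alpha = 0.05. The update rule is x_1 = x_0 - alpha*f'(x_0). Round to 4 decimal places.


We compute the gradient at x_0 and apply the update.
f'(x) = 8*x + 42
f'(0.9549) = 8*0.9549 + 42 = 49.6392
x_1 = 0.9549 - 0.05*49.6392 = -1.5271


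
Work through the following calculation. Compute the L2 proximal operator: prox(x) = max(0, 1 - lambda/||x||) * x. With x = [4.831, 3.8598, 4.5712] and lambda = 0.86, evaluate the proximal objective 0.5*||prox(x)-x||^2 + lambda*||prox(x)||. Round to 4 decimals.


Step 1: Compute ||x||.
||x|| = 7.6898
Step 2: Compute scaling factor.
scale = max(0, 1 - 0.86/7.6898) = 0.8882
Step 3: prox(x) = [4.2907, 3.4281, 4.06]
||prox(x)|| = 6.8298
Step 4: Proximal objective.
0.5*||prox-x||^2 = 0.3698
lambda*||prox|| = 5.8736
Total = 6.2434


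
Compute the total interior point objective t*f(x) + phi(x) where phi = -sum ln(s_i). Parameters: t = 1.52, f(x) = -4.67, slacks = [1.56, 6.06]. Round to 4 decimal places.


Step 1: Compute log-barrier.
ln values: [0.4447, 1.8017]
phi = -(0.4447 + 1.8017) = -2.2464
Step 2: Compute augmented objective.
t*f(x) = 1.52*-4.67 = -7.0984
Total = -7.0984 - 2.2464 = -9.3448


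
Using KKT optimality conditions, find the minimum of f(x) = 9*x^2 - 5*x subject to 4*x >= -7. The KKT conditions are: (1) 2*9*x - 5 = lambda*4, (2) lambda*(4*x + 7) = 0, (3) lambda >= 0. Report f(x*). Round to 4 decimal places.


Step 1: Try lambda = 0 (constraint inactive).
Stationarity: 2*9*x - 5 = 0
x* = 5/(2*9) = 5/18 = 0.2778 (rounded; the exact value 5/18 is used below)
Check constraint: 4*0.2778 = 1.1112 >= -7 -- satisfied.
Step 2: Compute optimal value.
f(x*) = 9*(5/18)^2 - 5*(5/18) = -0.6944


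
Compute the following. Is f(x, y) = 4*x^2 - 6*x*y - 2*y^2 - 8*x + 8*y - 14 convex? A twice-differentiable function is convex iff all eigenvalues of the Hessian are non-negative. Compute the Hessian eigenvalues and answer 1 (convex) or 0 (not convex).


The Hessian of f(x,y) = 4*x^2 - 6*x*y - 2*y^2 - 8*x + 8*y - 14 is:
H = [[8, -6], [-6, -4]]
Trace = 8 - 4 = 4
Determinant = 8*-4 - (-6)^2 = -68
Discriminant = (4)^2 - 4*-68 = 288.0
Eigenvalues: lambda_1 = -6.4853, lambda_2 = 10.4853
The function is not convex.

0


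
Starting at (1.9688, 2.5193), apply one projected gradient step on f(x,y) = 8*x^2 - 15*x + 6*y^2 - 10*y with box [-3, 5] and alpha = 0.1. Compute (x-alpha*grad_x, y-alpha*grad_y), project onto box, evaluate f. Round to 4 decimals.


Step 1: Compute gradient at (1.9688, 2.5193).
grad_x = 2*8*1.9688 - 15 = 16.5008
grad_y = 2*6*2.5193 - 10 = 20.2316
Step 2: Gradient step.
x_raw = 1.9688 - 0.1*16.5008 = 0.3187
y_raw = 2.5193 - 0.1*20.2316 = 0.4961
Step 3: Project onto [-3, 5].
x_proj = clip(0.3187) = 0.3187
y_proj = clip(0.4961) = 0.4961
Step 4: Evaluate f.
f(0.3187, 0.4961) = -7.4526


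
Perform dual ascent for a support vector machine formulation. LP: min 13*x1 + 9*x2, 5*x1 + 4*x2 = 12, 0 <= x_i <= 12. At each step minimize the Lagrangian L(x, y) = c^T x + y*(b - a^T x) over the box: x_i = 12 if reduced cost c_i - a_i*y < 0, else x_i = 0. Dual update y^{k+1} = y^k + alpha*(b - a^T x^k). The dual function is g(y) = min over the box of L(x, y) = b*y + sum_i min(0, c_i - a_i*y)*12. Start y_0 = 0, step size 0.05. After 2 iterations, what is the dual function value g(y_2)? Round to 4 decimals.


Dual ascent for LP: min 13*x1 + 9*x2, 5*x1 + 4*x2 = 12, 0 <= x_i <= 12
Step 1: y^k = 0.0, reduced costs: (13.0, 9.0)
  x^k = (0.0, 0.0), subgradient = b - a^T x = 12.0
  y^{k+1} = 0.0 + 0.05*12.0 = 0.6
Step 2: y^k = 0.6, reduced costs: (10.0, 6.6)
  x^k = (0.0, 0.0), subgradient = b - a^T x = 12.0
  y^{k+1} = 0.6 + 0.05*12.0 = 1.2
Dual objective at y_2 = 1.2: reduced costs (7.0, 4.2), box minimizer x = (0.0, 0.0)
g(y_2) = b*y + (c1 - a1*y)*x1 + (c2 - a2*y)*x2 = 12*1.2 + 7.0*0.0 + 4.2*0.0 = 14.4 + 0.0 + 0.0 = 14.4


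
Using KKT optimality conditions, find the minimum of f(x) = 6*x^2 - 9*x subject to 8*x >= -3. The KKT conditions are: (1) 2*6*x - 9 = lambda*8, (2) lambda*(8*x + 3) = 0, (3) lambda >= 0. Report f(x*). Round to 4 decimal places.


Step 1: Try lambda = 0 (constraint inactive).
Stationarity: 2*6*x - 9 = 0
x* = 9/(2*6) = 0.75
Check constraint: 8*0.75 = 6.0 >= -3 -- satisfied.
Step 2: Compute optimal value.
f(x*) = 6*0.75^2 - 9*0.75 = -3.375


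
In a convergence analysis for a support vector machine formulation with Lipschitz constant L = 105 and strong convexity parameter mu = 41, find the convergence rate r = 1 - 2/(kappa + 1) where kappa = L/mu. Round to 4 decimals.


Step 1: Compute the condition number.
kappa = L/mu = 105/41 = 2.561
Step 2: Compute the convergence rate.
r = 1 - 2/(kappa + 1) = 1 - 2*mu/(L + mu) = (L - mu)/(L + mu) = 64/146 = 0.4384


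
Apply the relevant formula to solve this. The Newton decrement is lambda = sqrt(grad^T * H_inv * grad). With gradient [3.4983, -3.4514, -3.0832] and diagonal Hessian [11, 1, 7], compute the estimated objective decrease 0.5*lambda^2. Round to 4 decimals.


Step 1: H is diagonal, so H^(-1) * g = [0.318, -3.4514, -0.4405].
Step 2: g^T H^(-1) g = sum_i g_i^2 / H_ii
  = (3.4983)^2/11 + (-3.4514)^2/1 + (-3.0832)^2/7
  = 1.1126 + 11.9122 + 1.358 = 14.3827
Step 3: Objective decrease = 0.5 * g^T H^(-1) g = 7.1914


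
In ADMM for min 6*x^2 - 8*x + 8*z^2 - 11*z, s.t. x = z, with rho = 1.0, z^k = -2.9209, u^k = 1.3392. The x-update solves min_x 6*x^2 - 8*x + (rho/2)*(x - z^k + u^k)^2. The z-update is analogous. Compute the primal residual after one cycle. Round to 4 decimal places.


ADMM iteration with rho = 1.0, z^k = -2.9209, u^k = 1.3392
Step 1: x-update.
Minimize 6*x^2 - 8*x + (1.0/2)*(x + 2.9209 + 1.3392)^2
FOC: (2*6 + 1.0)*x = 8 + 1.0*(-2.9209 - 1.3392)
x^{k+1} = 0.2877
Step 2: z-update.
Minimize 8*z^2 - 11*z + (1.0/2)*(0.2877 - z + 1.3392)^2
FOC: (2*8 + 1.0)*z = 11 + 1.0*(0.2877 + 1.3392)
z^{k+1} = 0.7428
Step 3: u-update.
u^{k+1} = 1.3392 + 0.2877 - 0.7428 = 0.8841
Step 4: Primal residual = |0.2877 - 0.7428| = 0.4551


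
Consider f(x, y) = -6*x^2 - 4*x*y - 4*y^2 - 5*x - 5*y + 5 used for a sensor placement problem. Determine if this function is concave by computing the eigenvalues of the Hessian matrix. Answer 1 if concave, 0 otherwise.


The Hessian of f(x,y) = -6*x^2 - 4*x*y - 4*y^2 - 5*x - 5*y + 5 is:
H = [[-12, -4], [-4, -8]]
Trace = -12 - 8 = -20
Determinant = -12*-8 - (-4)^2 = 80
Discriminant = (-20)^2 - 4*80 = 80.0
Eigenvalues: lambda_1 = -14.4721, lambda_2 = -5.5279
The function is concave.

1


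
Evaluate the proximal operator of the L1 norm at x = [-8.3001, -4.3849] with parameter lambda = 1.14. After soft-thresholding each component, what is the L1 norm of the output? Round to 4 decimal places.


Soft-thresholding with lambda = 1.14:
prox(-8.3001) = sign(-8.3001)*max(|-8.3001| - 1.14, 0) = -7.1601
prox(-4.3849) = sign(-4.3849)*max(|-4.3849| - 1.14, 0) = -3.2449
prox(x) = [-7.1601, -3.2449]
||prox(x)||_1 = 7.1601 + 3.2449 = 10.405


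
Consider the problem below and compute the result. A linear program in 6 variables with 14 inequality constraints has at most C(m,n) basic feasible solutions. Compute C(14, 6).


Each vertex corresponds to some choice of n active constraints out of m, so the number of vertices is at most C(m, n) = m! / (n!(m-n)!).
m = 14, n = 6
Numerator: 14 * 13 * 12 * 11 * 10 * 9
Denominator: 6! = 720
C(14, 6) = 3003


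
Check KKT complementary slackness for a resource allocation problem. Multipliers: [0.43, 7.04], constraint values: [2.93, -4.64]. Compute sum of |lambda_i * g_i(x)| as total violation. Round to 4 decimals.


KKT complementary slackness check:
lambda_1 * g_1 = 0.43 * 2.93 = 1.2599
lambda_2 * g_2 = 7.04 * -4.64 = -32.6656
Total violation = 1.2599 + 32.6656 = 33.9255


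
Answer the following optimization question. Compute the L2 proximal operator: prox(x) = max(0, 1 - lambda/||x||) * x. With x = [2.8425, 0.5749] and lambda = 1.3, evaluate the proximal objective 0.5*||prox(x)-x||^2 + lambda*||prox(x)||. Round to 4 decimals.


Step 1: Compute ||x||.
||x|| = 2.9001
Step 2: Compute scaling factor.
scale = max(0, 1 - 1.3/2.9001) = 0.5517
Step 3: prox(x) = [1.5683, 0.3172]
||prox(x)|| = 1.6001
Step 4: Proximal objective.
0.5*||prox-x||^2 = 0.845
lambda*||prox|| = 2.0801
Total = 2.9251


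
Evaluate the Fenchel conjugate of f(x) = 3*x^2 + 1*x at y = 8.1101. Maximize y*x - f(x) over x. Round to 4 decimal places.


f*(y) = sup_x {y*x - a*x^2 - b*x} = sup_x {(y-b)*x - a*x^2}
FOC: (y - b) - 2a*x = 0 => x* = (y - b)/(2a)
x* = (8.1101 - 1)/(2*3) = 1.185
f*(8.1101) = (y-b)^2/(4a) = (8.1101 - 1)^2/(4*3)
= 50.5535/12 = 4.2128


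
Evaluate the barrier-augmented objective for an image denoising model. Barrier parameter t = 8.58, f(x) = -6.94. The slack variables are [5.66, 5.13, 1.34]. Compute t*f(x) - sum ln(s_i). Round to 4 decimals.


Step 1: Compute log-barrier.
ln values: [1.7334, 1.6351, 0.2927]
phi = -(1.7334 + 1.6351 + 0.2927) = -3.6612
Step 2: Compute augmented objective.
t*f(x) = 8.58*-6.94 = -59.5452
Total = -59.5452 - 3.6612 = -63.2064


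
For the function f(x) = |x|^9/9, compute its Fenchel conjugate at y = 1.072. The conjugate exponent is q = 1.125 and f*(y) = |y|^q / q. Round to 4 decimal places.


The conjugate exponent q satisfies 1/p + 1/q = 1.
p = 9, so q = 9/(9 - 1) = 1.125
|y|^q = 1.072^1.125 = 1.0814
f*(1.072) = 1.0814 / 1.125 = 0.9612


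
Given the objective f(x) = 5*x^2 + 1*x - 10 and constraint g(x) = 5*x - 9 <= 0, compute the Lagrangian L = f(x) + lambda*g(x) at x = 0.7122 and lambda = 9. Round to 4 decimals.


Step 1: Evaluate f(x).
f(0.7122) = 5*0.7122^2 + 1*0.7122 - 10 = -6.7517
Step 2: Evaluate g(x).
g(0.7122) = 5*0.7122 - 9 = -5.439
Step 3: Compute Lagrangian.
L = -6.7517 + 9*-5.439 = -55.7027


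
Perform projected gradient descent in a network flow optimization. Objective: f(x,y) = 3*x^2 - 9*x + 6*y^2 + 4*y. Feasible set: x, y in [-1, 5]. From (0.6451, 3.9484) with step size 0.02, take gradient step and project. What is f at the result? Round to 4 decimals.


Step 1: Compute gradient at (0.6451, 3.9484).
grad_x = 2*3*0.6451 - 9 = -5.1294
grad_y = 2*6*3.9484 + 4 = 51.3808
Step 2: Gradient step.
x_raw = 0.6451 - 0.02*-5.1294 = 0.7477
y_raw = 3.9484 - 0.02*51.3808 = 2.9208
Step 3: Project onto [-1, 5].
x_proj = clip(0.7477) = 0.7477
y_proj = clip(2.9208) = 2.9208
Step 4: Evaluate f.
f(0.7477, 2.9208) = 57.8169


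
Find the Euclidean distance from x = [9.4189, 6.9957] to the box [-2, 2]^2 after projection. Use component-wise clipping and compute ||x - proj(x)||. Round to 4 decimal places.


Project each component onto [-2, 2].
clip(9.4189) = 2.0, clip(6.9957) = 2.0
Projection = [2.0, 2.0]
Squared diffs: [55.0401, 24.957]
Distance = sqrt(79.9971) = 8.9441


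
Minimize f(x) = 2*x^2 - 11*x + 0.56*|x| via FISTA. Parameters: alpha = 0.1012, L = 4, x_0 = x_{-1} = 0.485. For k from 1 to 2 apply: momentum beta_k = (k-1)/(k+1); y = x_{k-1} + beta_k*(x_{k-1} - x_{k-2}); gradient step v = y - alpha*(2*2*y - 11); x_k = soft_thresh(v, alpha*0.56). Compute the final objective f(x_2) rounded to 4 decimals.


FISTA on f(x) = 2*x^2 - 11*x + 0.56*|x|
L = 4, alpha = 0.1012
Iteration 1: beta = 0.0, y = 0.485 + 0.0*(0.485 - 0.485) = 0.485
  grad(y) = -9.06, v = y - alpha*grad = 1.4019
  prox(v) = soft_thresh(1.4019, 0.0567) = 1.3452
Iteration 2: beta = 0.3333, y = 1.3452 + 0.3333*(1.3452 - 0.485) = 1.6319
  grad(y) = -4.4723, v = y - alpha*grad = 2.0845
  prox(v) = soft_thresh(2.0845, 0.0567) = 2.0279
f(x_2) = 2*2.0279^2 - 11*2.0279 + 0.56*|2.0279| = -12.9464


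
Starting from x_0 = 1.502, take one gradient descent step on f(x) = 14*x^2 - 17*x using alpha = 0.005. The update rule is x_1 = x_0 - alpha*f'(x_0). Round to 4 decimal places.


We compute the gradient at x_0 and apply the update.
f'(x) = 28*x - 17
f'(1.502) = 28*1.502 - 17 = 25.056
x_1 = 1.502 - 0.005*25.056 = 1.3767


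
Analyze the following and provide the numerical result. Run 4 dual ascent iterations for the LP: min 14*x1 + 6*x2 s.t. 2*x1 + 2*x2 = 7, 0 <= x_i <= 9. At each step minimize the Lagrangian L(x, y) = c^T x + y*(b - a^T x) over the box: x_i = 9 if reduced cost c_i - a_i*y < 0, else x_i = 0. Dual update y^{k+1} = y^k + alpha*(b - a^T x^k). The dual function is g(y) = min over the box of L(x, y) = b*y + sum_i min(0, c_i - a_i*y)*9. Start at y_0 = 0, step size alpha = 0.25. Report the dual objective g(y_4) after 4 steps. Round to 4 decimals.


Dual ascent for LP: min 14*x1 + 6*x2, 2*x1 + 2*x2 = 7, 0 <= x_i <= 9
Step 1: y^k = 0.0, reduced costs: (14.0, 6.0)
  x^k = (0.0, 0.0), subgradient = b - a^T x = 7.0
  y^{k+1} = 0.0 + 0.25*7.0 = 1.75
Step 2: y^k = 1.75, reduced costs: (10.5, 2.5)
  x^k = (0.0, 0.0), subgradient = b - a^T x = 7.0
  y^{k+1} = 1.75 + 0.25*7.0 = 3.5
Step 3: y^k = 3.5, reduced costs: (7.0, -1.0)
  x^k = (0.0, 9.0), subgradient = b - a^T x = -11.0
  y^{k+1} = 3.5 + 0.25*-11.0 = 0.75
Step 4: y^k = 0.75, reduced costs: (12.5, 4.5)
  x^k = (0.0, 0.0), subgradient = b - a^T x = 7.0
  y^{k+1} = 0.75 + 0.25*7.0 = 2.5
Dual objective at y_4 = 2.5: reduced costs (9.0, 1.0), box minimizer x = (0.0, 0.0)
g(y_4) = b*y + (c1 - a1*y)*x1 + (c2 - a2*y)*x2 = 7*2.5 + 9.0*0.0 + 1.0*0.0 = 17.5 + 0.0 + 0.0 = 17.5


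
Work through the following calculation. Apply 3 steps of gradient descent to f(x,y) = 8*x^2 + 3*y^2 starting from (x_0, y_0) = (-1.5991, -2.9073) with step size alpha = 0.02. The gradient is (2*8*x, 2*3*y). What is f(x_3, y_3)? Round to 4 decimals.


Gradient descent on f(x,y) = 8*x^2 + 3*y^2.
Starting point: (-1.5991, -2.9073), alpha = 0.02
Step 1: grad_x = 2*8*-1.5991 = -25.5856, grad_y = 2*3*-2.9073 = -17.4438
  x_1 = -1.5991 - 0.02*-25.5856 = -1.0874
  y_1 = -2.9073 - 0.02*-17.4438 = -2.5584
Step 2: grad_x = 2*8*-1.0874 = -17.3982, grad_y = 2*3*-2.5584 = -15.3505
  x_2 = -1.0874 - 0.02*-17.3982 = -0.7394
  y_2 = -2.5584 - 0.02*-15.3505 = -2.2514
Step 3: grad_x = 2*8*-0.7394 = -11.8308, grad_y = 2*3*-2.2514 = -13.5085
  x_3 = -0.7394 - 0.02*-11.8308 = -0.5028
  y_3 = -2.2514 - 0.02*-13.5085 = -1.9812
f(-0.5028, -1.9812) = 8*(-0.5028)^2 + 3*(-1.9812)^2 = 13.7985


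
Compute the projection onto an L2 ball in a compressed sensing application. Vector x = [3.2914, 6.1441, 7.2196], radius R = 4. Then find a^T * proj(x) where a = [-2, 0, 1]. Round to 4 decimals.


Step 1: Compute ||x|| (intermediates to 6 decimals).
||x|| = sqrt(3.2914^2 + 6.1441^2 + 7.2196^2) = 10.035233
Step 2: Project.
Since ||x|| > R, scale = R/||x|| = 4/10.035233 = 0.398596, proj(x) = scale * x
proj(x) = [1.311939, 2.449014, 2.877704]
Step 3: Dot product.
a^T * proj(x) = -2*1.311939 + 0*2.449014 + 1*2.877704 = 0.2538


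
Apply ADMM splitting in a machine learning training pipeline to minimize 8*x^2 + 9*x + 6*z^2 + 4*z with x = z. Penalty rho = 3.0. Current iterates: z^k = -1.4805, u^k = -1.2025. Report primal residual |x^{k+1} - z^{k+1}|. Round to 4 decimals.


ADMM iteration with rho = 3.0, z^k = -1.4805, u^k = -1.2025
Step 1: x-update.
Minimize 8*x^2 + 9*x + (3.0/2)*(x + 1.4805 - 1.2025)^2
FOC: (2*8 + 3.0)*x = -9 + 3.0*(-1.4805 + 1.2025)
x^{k+1} = -0.5176
Step 2: z-update.
Minimize 6*z^2 + 4*z + (3.0/2)*(-0.5176 - z - 1.2025)^2
FOC: (2*6 + 3.0)*z = -4 + 3.0*(-0.5176 - 1.2025)
z^{k+1} = -0.6107
Step 3: u-update.
u^{k+1} = -1.2025 - 0.5176 + 0.6107 = -1.1094
Step 4: Primal residual = |-0.5176 + 0.6107| = 0.0931


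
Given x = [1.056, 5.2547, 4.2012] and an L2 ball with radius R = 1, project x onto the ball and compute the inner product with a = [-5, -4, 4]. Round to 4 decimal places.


Step 1: Compute ||x|| (intermediates to 6 decimals).
||x|| = sqrt(1.056^2 + 5.2547^2 + 4.2012^2) = 6.810073
Step 2: Project.
Since ||x|| > R, scale = R/||x|| = 1/6.810073 = 0.146841, proj(x) = scale * x
proj(x) = [0.155064, 0.771605, 0.616908]
Step 3: Dot product.
a^T * proj(x) = -5*0.155064 - 4*0.771605 + 4*0.616908 = -1.3941
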